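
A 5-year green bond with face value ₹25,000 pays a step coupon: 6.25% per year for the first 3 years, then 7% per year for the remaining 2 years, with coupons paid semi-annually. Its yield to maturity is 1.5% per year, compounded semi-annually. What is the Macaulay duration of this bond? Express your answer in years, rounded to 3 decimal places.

4.441 years

Periodic yield y = 0.0075. Discount each cash flow and weight by its period:
  t   CF        PV=CF/(1+0.0075)^t    t·PV
  1       781.25       775.4342       775.4342
  2       781.25       769.6618     1,539.3236
  3       781.25       763.9323     2,291.7969
  4       781.25       758.2454     3,032.9818
  5       781.25       752.6009     3,763.0047
  6       781.25       746.9985     4,481.9907
  7       875.00       830.4102     5,812.8713
  8       875.00       824.2285     6,593.8278
  9       875.00       818.0928     7,362.8350
  10   25,875.00    24,012.0816   240,120.8159
  Σ                 31,051.6862   275,774.8819
Price P = Σ PV = 31,051.6862.
Macaulay duration = Σ(t·PV) / P = 275,774.8819 / 31,051.6862 = 8.88116 half-year periods.
In years: 8.88116 / 2 = 4.44058 years.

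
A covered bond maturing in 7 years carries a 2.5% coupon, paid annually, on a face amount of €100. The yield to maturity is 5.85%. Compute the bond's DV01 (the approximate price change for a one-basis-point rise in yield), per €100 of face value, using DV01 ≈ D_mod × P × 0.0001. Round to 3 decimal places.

Periodic yield y = 0.0585.
  t   CF        PV=CF/(1+0.0585)^t    t·PV
  1         2.50         2.3618         2.3618
  2         2.50         2.2313         4.4626
  3         2.50         2.1080         6.3240
  4         2.50         1.9915         7.9659
  5         2.50         1.8814         9.4071
  6         2.50         1.7774        10.6646
  7       102.50        68.8474       481.9321
  Σ                     81.1989       523.1182
P = 81.1989; D_Mac = 6.44243 yrs; D_mod = 6.08638 yrs.
DV01 ≈ 6.08638 × 81.1989 × 0.0001 = 0.049421.

€0.049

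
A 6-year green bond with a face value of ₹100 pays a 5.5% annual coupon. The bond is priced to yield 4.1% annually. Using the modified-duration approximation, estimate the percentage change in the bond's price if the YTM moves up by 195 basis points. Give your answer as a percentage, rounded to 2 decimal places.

Periodic yield y = 0.041. Modified duration first:
  t   CF        PV=CF/(1+0.041)^t    t·PV
  1         5.50         5.2834         5.2834
  2         5.50         5.0753        10.1506
  3         5.50         4.8754        14.6262
  4         5.50         4.6834        18.7335
  5         5.50         4.4989        22.4946
  6       105.50        82.8988       497.3926
  Σ                    107.3152       568.6810
P = 107.3152; D_Mac = 5.29917 yrs; D_mod = 5.29917/(1+0.041) = 5.09046 yrs.
ΔP/P ≈ -D_mod · Δy = -5.09046 × (+0.0195) = -0.099264 = -9.9264%.

-9.93%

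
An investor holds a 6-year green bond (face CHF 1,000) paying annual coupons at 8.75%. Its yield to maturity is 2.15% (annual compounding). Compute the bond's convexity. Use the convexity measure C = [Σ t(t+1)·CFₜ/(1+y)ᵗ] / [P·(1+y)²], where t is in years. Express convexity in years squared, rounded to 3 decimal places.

With y = 0.0215:
  t   CF        PV=CF/(1+0.0215)^t    t·PV        t(t+1)·PV
  1        87.50        85.6583        85.6583         171.3167
  2        87.50        83.8555       167.7109         503.1327
  3        87.50        82.0905       246.2715         985.0861
  4        87.50        80.3627       321.4508       1,607.2542
  5        87.50        78.6713       393.3564       2,360.1383
  6     1,087.50       957.1920     5,743.1517      40,202.0621
  Σ                  1,367.8302     6,957.5997      45,828.9901
P = 1,367.8302.
Convexity = Σ t(t+1)·PV / [P·(1+y)²] = 45,828.9901 / (1,367.8302 × 1.043462) = 32.10934.

32.109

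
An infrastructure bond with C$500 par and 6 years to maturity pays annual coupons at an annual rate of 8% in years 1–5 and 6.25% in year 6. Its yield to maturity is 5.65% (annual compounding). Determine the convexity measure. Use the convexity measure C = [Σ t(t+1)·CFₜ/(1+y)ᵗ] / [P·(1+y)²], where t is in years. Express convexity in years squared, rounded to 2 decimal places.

With y = 0.0565:
  t   CF        PV=CF/(1+0.0565)^t    t·PV        t(t+1)·PV
  1        40.00        37.8609        37.8609          75.7217
  2        40.00        35.8361        71.6722         215.0167
  3        40.00        33.9197       101.7590         407.0359
  4        40.00        32.1057       128.4228         642.1138
  5        40.00        30.3887       151.9436         911.6618
  6       531.25       382.0163     2,292.0980      16,044.6861
  Σ                    552.1274     2,783.7565      18,296.2360
P = 552.1274.
Convexity = Σ t(t+1)·PV / [P·(1+y)²] = 18,296.2360 / (552.1274 × 1.116192) = 29.68817.

29.69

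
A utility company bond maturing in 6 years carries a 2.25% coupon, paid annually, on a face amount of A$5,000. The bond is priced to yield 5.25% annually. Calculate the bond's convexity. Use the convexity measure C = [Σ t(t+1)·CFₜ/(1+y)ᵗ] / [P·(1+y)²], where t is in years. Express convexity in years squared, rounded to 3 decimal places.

34.961

With y = 0.0525:
  t   CF        PV=CF/(1+0.0525)^t    t·PV        t(t+1)·PV
  1       112.50       106.8884       106.8884         213.7767
  2       112.50       101.5566       203.1133         609.3398
  3       112.50        96.4909       289.4726       1,157.8904
  4       112.50        91.6778       366.7111       1,833.5557
  5       112.50        87.1048       435.5239       2,613.1435
  6     5,112.50     3,760.9771    22,565.8629     157,961.0400
  Σ                  4,244.6956    23,967.5721     164,388.7461
P = 4,244.6956.
Convexity = Σ t(t+1)·PV / [P·(1+y)²] = 164,388.7461 / (4,244.6956 × 1.107756) = 34.96080.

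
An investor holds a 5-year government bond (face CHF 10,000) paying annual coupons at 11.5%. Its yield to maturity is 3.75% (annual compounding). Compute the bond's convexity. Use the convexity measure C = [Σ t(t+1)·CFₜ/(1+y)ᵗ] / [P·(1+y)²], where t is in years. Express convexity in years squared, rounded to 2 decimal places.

22.00

With y = 0.0375:
  t   CF        PV=CF/(1+0.0375)^t    t·PV        t(t+1)·PV
  1     1,150.00     1,108.4337     1,108.4337       2,216.8675
  2     1,150.00     1,068.3699     2,136.7397       6,410.2192
  3     1,150.00     1,029.7541     3,089.2623      12,357.0490
  4     1,150.00       992.5341     3,970.1362      19,850.6812
  5    11,150.00     9,275.4362    46,377.1808     278,263.0847
  Σ                 13,474.5279    56,681.7527     319,097.9016
P = 13,474.5279.
Convexity = Σ t(t+1)·PV / [P·(1+y)²] = 319,097.9016 / (13,474.5279 × 1.076406) = 22.00058.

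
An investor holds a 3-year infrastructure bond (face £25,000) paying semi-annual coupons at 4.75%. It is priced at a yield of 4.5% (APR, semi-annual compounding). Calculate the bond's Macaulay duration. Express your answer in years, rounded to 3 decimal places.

2.832 years

Periodic yield y = 0.0225. Discount each cash flow and weight by its period:
  t   CF        PV=CF/(1+0.0225)^t    t·PV
  1       593.75       580.6846       580.6846
  2       593.75       567.9067     1,135.8134
  3       593.75       555.4100     1,666.2299
  4       593.75       543.1882     2,172.7529
  5       593.75       531.2354     2,656.1772
  6    25,593.75    22,395.1525   134,370.9148
  Σ                 25,173.5774   142,582.5728
Price P = Σ PV = 25,173.5774.
Macaulay duration = Σ(t·PV) / P = 142,582.5728 / 25,173.5774 = 5.66398 half-year periods.
In years: 5.66398 / 2 = 2.83199 years.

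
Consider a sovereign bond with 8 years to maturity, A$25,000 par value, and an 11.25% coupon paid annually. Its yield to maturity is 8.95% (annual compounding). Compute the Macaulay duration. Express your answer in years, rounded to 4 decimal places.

5.8166 years

Periodic yield y = 0.0895. Discount each cash flow and weight by its year:
  t   CF        PV=CF/(1+0.0895)^t    t·PV
  1     2,812.50     2,581.4594     2,581.4594
  2     2,812.50     2,369.3982     4,738.7965
  3     2,812.50     2,174.7575     6,524.2724
  4     2,812.50     1,996.1060     7,984.4239
  5     2,812.50     1,832.1303     9,160.6515
  6     2,812.50     1,681.6249    10,089.7493
  7     2,812.50     1,543.4831    10,804.3820
  8    27,812.50    14,009.4844   112,075.8751
  Σ                 28,188.4438   163,959.6100
Price P = Σ PV = 28,188.4438.
Macaulay duration = Σ(t·PV) / P = 163,959.6100 / 28,188.4438 = 5.81655 years.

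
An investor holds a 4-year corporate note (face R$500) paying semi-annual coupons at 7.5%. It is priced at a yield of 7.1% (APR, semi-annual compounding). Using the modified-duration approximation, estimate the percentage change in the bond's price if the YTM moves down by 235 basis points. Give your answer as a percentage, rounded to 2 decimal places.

+8.02%

Periodic yield y = 0.0355. Modified duration first:
  t   CF        PV=CF/(1+0.0355)^t    t·PV
  1        18.75        18.1072        18.1072
  2        18.75        17.4864        34.9729
  3        18.75        16.8869        50.6608
  4        18.75        16.3080        65.2320
  5        18.75        15.7489        78.7446
  6        18.75        15.2090        91.2540
  7        18.75        14.6876       102.8131
  8       518.75       392.4256     3,139.4045
  Σ                    506.8596     3,581.1891
P = 506.8596; D_Mac = 7.06545 half-year periods = 3.53272 yrs; D_mod = 3.53272/(1+0.0355) = 3.41161 yrs.
ΔP/P ≈ -D_mod · Δy = -3.41161 × (-0.0235) = +0.080173 = +8.0173%.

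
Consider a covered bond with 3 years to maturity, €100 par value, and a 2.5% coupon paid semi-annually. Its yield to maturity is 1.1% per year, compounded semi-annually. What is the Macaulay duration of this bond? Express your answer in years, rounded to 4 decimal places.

Periodic yield y = 0.0055. Discount each cash flow and weight by its period:
  t   CF        PV=CF/(1+0.0055)^t    t·PV
  1         1.25         1.2432         1.2432
  2         1.25         1.2364         2.4727
  3         1.25         1.2296         3.6888
  4         1.25         1.2229         4.8915
  5         1.25         1.2162         6.0809
  6       101.25        97.9721       587.8328
  Σ                    104.1203       606.2099
Price P = Σ PV = 104.1203.
Macaulay duration = Σ(t·PV) / P = 606.2099 / 104.1203 = 5.82221 half-year periods.
In years: 5.82221 / 2 = 2.91110 years.

2.9111 years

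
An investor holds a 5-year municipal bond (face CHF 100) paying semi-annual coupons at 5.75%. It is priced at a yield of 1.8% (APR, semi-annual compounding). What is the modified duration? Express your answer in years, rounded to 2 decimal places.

4.43 years

Periodic yield y = 0.009. First find Macaulay duration:
  t   CF        PV=CF/(1+0.009)^t    t·PV
  1        2.875         2.8494         2.8494
  2        2.875         2.8239         5.6479
  3        2.875         2.7988         8.3963
  4        2.875         2.7738        11.0951
  5        2.875         2.7490        13.7452
  6        2.875         2.7245        16.3472
  7        2.875         2.7002        18.9016
  8        2.875         2.6761        21.4091
  9        2.875         2.6523        23.8704
  10     102.875        94.0585       940.5853
  Σ                    118.8066     1,062.8474
P = 118.8066; Macaulay duration = 1,062.8474 / 118.8066 = 8.94603 half-year periods = 4.47302 years.
Modified duration = D_Mac / (1 + y) = 4.47302 / 1.009 = 4.43312 years.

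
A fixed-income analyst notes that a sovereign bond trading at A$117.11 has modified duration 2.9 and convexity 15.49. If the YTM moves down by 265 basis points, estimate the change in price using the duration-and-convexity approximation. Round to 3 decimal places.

Duration effect: -D_mod·Δy = -2.9 × (-0.0265) = +0.076850
Convexity effect: ½·C·(Δy)² = 0.5 × 15.49 × (-0.0265)² = +0.00543892625
ΔP/P ≈ +0.076850 + 0.00543892625 = +0.08228892625
ΔP ≈ 117.11 × (+0.08228892625) = +9.6368561531375.

+A$9.637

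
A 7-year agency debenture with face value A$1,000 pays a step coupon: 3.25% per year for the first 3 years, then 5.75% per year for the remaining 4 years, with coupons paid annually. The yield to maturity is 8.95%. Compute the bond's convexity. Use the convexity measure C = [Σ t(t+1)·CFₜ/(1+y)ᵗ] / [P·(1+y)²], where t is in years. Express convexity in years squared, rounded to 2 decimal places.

With y = 0.0895:
  t   CF        PV=CF/(1+0.0895)^t    t·PV        t(t+1)·PV
  1        32.50        29.8302        29.8302          59.6604
  2        32.50        27.3797        54.7594         164.2783
  3        32.50        25.1305        75.3916         301.5664
  4        57.50        40.8093       163.2371         816.1856
  5        57.50        37.4569       187.2844       1,123.7066
  6        57.50        34.3799       206.2793       1,443.9552
  7     1,057.50       580.3497     4,062.4476      32,499.5809
  Σ                    775.3362     4,779.2297      36,408.9333
P = 775.3362.
Convexity = Σ t(t+1)·PV / [P·(1+y)²] = 36,408.9333 / (775.3362 × 1.187010) = 39.56065.

39.56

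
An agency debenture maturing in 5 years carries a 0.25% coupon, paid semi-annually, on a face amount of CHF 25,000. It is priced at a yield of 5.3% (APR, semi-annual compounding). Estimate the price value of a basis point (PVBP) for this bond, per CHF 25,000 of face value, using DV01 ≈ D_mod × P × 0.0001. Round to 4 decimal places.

CHF 9.4446

Periodic yield y = 0.0265.
  t   CF        PV=CF/(1+0.0265)^t    t·PV
  1        31.25        30.4433        30.4433
  2        31.25        29.6573        59.3147
  3        31.25        28.8917        86.6751
  4        31.25        28.1458       112.5834
  5        31.25        27.4192       137.0961
  6        31.25        26.7114       160.2683
  7        31.25        26.0218       182.1526
  8        31.25        25.3500       202.8002
  9        31.25        24.6956       222.2603
  10   25,031.25    19,270.5008   192,705.0078
  Σ                 19,517.8369   193,898.6017
P = 19,517.8369; D_Mac = 9.93443 half-year periods = 4.96722 yrs; D_mod = 4.83898 yrs.
DV01 ≈ 4.83898 × 19,517.8369 × 0.0001 = 9.444647.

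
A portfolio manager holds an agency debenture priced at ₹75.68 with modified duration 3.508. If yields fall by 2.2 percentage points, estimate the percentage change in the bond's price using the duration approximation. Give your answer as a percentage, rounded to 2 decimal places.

+7.72%

Duration approximation: ΔP/P ≈ -D_mod · Δy = -3.508 × (-0.022) = +0.077176.
As a percentage: +7.7176%.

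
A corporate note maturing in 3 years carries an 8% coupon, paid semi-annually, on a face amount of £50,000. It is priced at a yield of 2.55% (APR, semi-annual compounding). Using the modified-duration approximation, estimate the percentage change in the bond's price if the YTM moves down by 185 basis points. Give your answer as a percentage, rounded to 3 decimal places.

Periodic yield y = 0.01275. Modified duration first:
  t   CF        PV=CF/(1+0.01275)^t    t·PV
  1     2,000.00     1,974.8210     1,974.8210
  2     2,000.00     1,949.9591     3,899.9181
  3     2,000.00     1,925.4101     5,776.2302
  4     2,000.00     1,901.1702     7,604.6806
  5     2,000.00     1,877.2354     9,386.1770
  6    52,000.00    48,193.6515   289,161.9088
  Σ                 57,822.2472   317,803.7358
P = 57,822.2472; D_Mac = 5.49622 half-year periods = 2.74811 yrs; D_mod = 2.74811/(1+0.01275) = 2.71351 yrs.
ΔP/P ≈ -D_mod · Δy = -2.71351 × (-0.0185) = +0.050200 = +5.0200%.

+5.020%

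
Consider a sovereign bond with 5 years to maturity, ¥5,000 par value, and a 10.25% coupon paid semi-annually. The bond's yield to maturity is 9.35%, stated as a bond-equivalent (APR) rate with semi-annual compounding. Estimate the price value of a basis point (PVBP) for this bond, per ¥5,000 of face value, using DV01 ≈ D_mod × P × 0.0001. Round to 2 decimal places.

Periodic yield y = 0.04675.
  t   CF        PV=CF/(1+0.04675)^t    t·PV
  1       256.25       244.8053       244.8053
  2       256.25       233.8718       467.7437
  3       256.25       223.4266       670.2799
  4       256.25       213.4480       853.7918
  5       256.25       203.9149     1,019.5747
  6       256.25       194.8077     1,168.8460
  7       256.25       186.1072     1,302.7501
  8       256.25       177.7952     1,422.3619
  9       256.25       169.8545     1,528.6908
  10    5,256.25     3,328.4828    33,284.8280
  Σ                  5,176.5141    41,963.6723
P = 5,176.5141; D_Mac = 8.10655 half-year periods = 4.05328 yrs; D_mod = 3.87225 yrs.
DV01 ≈ 3.87225 × 5,176.5141 × 0.0001 = 2.004474.

¥2.00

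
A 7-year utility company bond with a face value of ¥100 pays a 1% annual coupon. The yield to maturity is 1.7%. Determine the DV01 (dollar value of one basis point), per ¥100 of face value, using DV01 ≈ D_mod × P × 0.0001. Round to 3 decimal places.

¥0.064

Periodic yield y = 0.017.
  t   CF        PV=CF/(1+0.017)^t    t·PV
  1         1.00         0.9833         0.9833
  2         1.00         0.9668         1.9337
  3         1.00         0.9507         2.8521
  4         1.00         0.9348         3.7392
  5         1.00         0.9192         4.5958
  6         1.00         0.9038         5.4228
  7       101.00        89.7583       628.3082
  Σ                     95.4169       647.8351
P = 95.4169; D_Mac = 6.78952 yrs; D_mod = 6.67603 yrs.
DV01 ≈ 6.67603 × 95.4169 × 0.0001 = 0.063701.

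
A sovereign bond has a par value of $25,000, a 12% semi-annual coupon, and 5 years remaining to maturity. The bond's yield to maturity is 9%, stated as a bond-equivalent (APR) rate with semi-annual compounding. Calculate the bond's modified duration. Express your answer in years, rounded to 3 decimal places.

3.797 years

Periodic yield y = 0.045. First find Macaulay duration:
  t   CF        PV=CF/(1+0.045)^t    t·PV
  1     1,500.00     1,435.4067     1,435.4067
  2     1,500.00     1,373.5949     2,747.1899
  3     1,500.00     1,314.4449     3,943.3347
  4     1,500.00     1,257.8420     5,031.3681
  5     1,500.00     1,203.6766     6,018.3828
  6     1,500.00     1,151.8436     6,911.0616
  7     1,500.00     1,102.2427     7,715.6988
  8     1,500.00     1,054.7777     8,438.2215
  9     1,500.00     1,009.3566     9,084.2098
  10   26,500.00    17,064.0836   170,640.8357
  Σ                 27,967.2693   221,965.7097
P = 27,967.2693; Macaulay duration = 221,965.7097 / 27,967.2693 = 7.93662 half-year periods = 3.96831 years.
Modified duration = D_Mac / (1 + y) = 3.96831 / 1.045 = 3.79743 years.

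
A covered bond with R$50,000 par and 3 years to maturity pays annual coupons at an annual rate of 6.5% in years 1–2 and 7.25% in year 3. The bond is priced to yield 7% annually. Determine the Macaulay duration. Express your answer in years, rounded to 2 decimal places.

2.82 years

Periodic yield y = 0.07. Discount each cash flow and weight by its year:
  t   CF        PV=CF/(1+0.07)^t    t·PV
  1     3,250.00     3,037.3832     3,037.3832
  2     3,250.00     2,838.6759     5,677.3517
  3    53,625.00    43,773.9736   131,321.9209
  Σ                 49,650.0327   140,036.6559
Price P = Σ PV = 49,650.0327.
Macaulay duration = Σ(t·PV) / P = 140,036.6559 / 49,650.0327 = 2.82047 years.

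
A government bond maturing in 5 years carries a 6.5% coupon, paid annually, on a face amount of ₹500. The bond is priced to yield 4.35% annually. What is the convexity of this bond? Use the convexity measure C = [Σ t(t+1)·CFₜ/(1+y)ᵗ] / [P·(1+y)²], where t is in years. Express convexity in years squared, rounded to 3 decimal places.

23.562

With y = 0.0435:
  t   CF        PV=CF/(1+0.0435)^t    t·PV        t(t+1)·PV
  1        32.50        31.1452        31.1452          62.2904
  2        32.50        29.8468        59.6937         179.0811
  3        32.50        28.6026        85.8079         343.2316
  4        32.50        27.4103       109.6411         548.2057
  5       532.50       430.3852     2,151.9261      12,911.5565
  Σ                    547.3902     2,438.2140      14,044.3652
P = 547.3902.
Convexity = Σ t(t+1)·PV / [P·(1+y)²] = 14,044.3652 / (547.3902 × 1.088892) = 23.56244.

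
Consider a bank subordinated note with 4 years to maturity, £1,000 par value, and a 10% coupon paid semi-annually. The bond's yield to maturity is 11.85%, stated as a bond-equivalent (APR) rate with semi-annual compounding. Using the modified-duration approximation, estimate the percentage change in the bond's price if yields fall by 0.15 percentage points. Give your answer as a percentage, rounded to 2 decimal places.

Periodic yield y = 0.05925. Modified duration first:
  t   CF        PV=CF/(1+0.05925)^t    t·PV
  1        50.00        47.2032        47.2032
  2        50.00        44.5629        89.1257
  3        50.00        42.0702       126.2106
  4        50.00        39.7170       158.8679
  5        50.00        37.4954       187.4768
  6        50.00        35.3980       212.3882
  7        50.00        33.4180       233.9261
  8     1,050.00       662.5239     5,300.1908
  Σ                    942.3885     6,355.3894
P = 942.3885; D_Mac = 6.74392 half-year periods = 3.37196 yrs; D_mod = 3.37196/(1+0.05925) = 3.18335 yrs.
ΔP/P ≈ -D_mod · Δy = -3.18335 × (-0.0015) = +0.004775 = +0.4775%.

+0.48%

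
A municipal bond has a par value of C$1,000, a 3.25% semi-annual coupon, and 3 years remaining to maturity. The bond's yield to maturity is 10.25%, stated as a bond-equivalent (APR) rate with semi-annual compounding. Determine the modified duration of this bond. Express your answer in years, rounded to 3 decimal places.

2.728 years

Periodic yield y = 0.05125. First find Macaulay duration:
  t   CF        PV=CF/(1+0.05125)^t    t·PV
  1        16.25        15.4578        15.4578
  2        16.25        14.7042        29.4084
  3        16.25        13.9873        41.9620
  4        16.25        13.3054        53.2218
  5        16.25        12.6568        63.2839
  6     1,016.25       752.9472     4,517.6830
  Σ                    823.0587     4,721.0169
P = 823.0587; Macaulay duration = 4,721.0169 / 823.0587 = 5.73594 half-year periods = 2.86797 years.
Modified duration = D_Mac / (1 + y) = 2.86797 / 1.05125 = 2.72815 years.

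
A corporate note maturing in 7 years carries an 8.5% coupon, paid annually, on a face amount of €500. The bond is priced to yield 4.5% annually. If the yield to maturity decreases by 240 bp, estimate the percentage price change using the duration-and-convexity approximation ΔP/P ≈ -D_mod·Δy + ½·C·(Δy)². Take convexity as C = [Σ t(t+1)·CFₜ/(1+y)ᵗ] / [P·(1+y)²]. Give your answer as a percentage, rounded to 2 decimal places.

+14.24%

With y = 0.045:
  t   CF        PV=CF/(1+0.045)^t    t·PV        t(t+1)·PV
  1        42.50        40.6699        40.6699          81.3397
  2        42.50        38.9185        77.8370         233.5111
  3        42.50        37.2426       111.7278         446.9113
  4        42.50        35.6389       142.5554         712.7771
  5        42.50        34.1042       170.5208       1,023.1251
  6        42.50        32.6356       195.8134       1,370.6939
  7       542.50       398.6444     2,790.5111      22,324.0885
  Σ                    617.8540     3,529.6355      26,192.4468
P = 617.8540; D_Mac = 5.71273 yrs; D_mod = 5.46673 yrs; C = 38.82019.
Duration effect: -5.46673 × (-0.024) = +0.131202
Convexity effect: 0.5 × 38.82019 × (-0.024)² = +0.0111802
ΔP/P ≈ +0.131202 + 0.0111802 = +0.142382 = +14.2382%.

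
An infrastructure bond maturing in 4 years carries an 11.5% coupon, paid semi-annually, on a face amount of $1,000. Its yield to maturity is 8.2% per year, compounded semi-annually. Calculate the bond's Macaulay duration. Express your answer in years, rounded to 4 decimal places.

Periodic yield y = 0.041. Discount each cash flow and weight by its period:
  t   CF        PV=CF/(1+0.041)^t    t·PV
  1        57.50        55.2354        55.2354
  2        57.50        53.0599       106.1198
  3        57.50        50.9701       152.9104
  4        57.50        48.9627       195.8506
  5        57.50        47.0342       235.1712
  6        57.50        45.1818       271.0908
  7        57.50        43.4023       303.8161
  8     1,057.50       766.7866     6,134.2932
  Σ                  1,110.6330     7,454.4874
Price P = Σ PV = 1,110.6330.
Macaulay duration = Σ(t·PV) / P = 7,454.4874 / 1,110.6330 = 6.71193 half-year periods.
In years: 6.71193 / 2 = 3.35596 years.

3.3560 years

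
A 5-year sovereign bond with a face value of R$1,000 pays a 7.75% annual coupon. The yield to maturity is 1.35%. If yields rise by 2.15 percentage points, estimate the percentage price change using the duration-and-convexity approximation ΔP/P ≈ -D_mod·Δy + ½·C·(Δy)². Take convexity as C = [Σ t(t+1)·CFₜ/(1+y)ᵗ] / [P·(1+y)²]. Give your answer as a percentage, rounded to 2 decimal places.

With y = 0.0135:
  t   CF        PV=CF/(1+0.0135)^t    t·PV        t(t+1)·PV
  1        77.50        76.4677        76.4677         152.9354
  2        77.50        75.4491       150.8982         452.6947
  3        77.50        74.4441       223.3324         893.3295
  4        77.50        73.4525       293.8101       1,469.0504
  5     1,077.50     1,007.6240     5,038.1201      30,228.7207
  Σ                  1,307.4375     5,782.6285      33,196.7307
P = 1,307.4375; D_Mac = 4.42287 yrs; D_mod = 4.36396 yrs; C = 24.71877.
Duration effect: -4.36396 × (+0.0215) = -0.093825
Convexity effect: 0.5 × 24.71877 × (0.0215)² = +0.0057131
ΔP/P ≈ -0.093825 + 0.0057131 = -0.088112 = -8.8112%.

-8.81%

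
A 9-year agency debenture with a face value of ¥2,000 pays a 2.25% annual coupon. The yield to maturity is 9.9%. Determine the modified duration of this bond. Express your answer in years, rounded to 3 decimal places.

Periodic yield y = 0.099. First find Macaulay duration:
  t   CF        PV=CF/(1+0.099)^t    t·PV
  1        45.00        40.9463        40.9463
  2        45.00        37.2578        74.5156
  3        45.00        33.9015       101.7046
  4        45.00        30.8476       123.3905
  5        45.00        28.0688       140.3441
  6        45.00        25.5403       153.2419
  7        45.00        23.2396       162.6772
  8        45.00        21.1461       169.1691
  9     2,045.00       874.4079     7,869.6712
  Σ                  1,115.3561     8,835.6605
P = 1,115.3561; Macaulay duration = 8,835.6605 / 1,115.3561 = 7.92183 years.
Modified duration = D_Mac / (1 + y) = 7.92183 / 1.099 = 7.20822 years.

7.208 years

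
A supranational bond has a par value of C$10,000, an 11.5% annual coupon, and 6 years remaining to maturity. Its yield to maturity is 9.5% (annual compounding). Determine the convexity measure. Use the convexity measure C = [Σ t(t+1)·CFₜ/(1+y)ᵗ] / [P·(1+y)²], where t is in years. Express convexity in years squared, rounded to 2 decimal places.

25.13

With y = 0.095:
  t   CF        PV=CF/(1+0.095)^t    t·PV        t(t+1)·PV
  1     1,150.00     1,050.2283     1,050.2283       2,100.4566
  2     1,150.00       959.1126     1,918.2252       5,754.6757
  3     1,150.00       875.9019     2,627.7058      10,510.8231
  4     1,150.00       799.9104     3,199.6418      15,998.2088
  5     1,150.00       730.5118     3,652.5591      21,915.3545
  6    11,150.00     6,468.3000    38,809.7998     271,668.5988
  Σ                 10,883.9651    51,258.1600     327,948.1174
P = 10,883.9651.
Convexity = Σ t(t+1)·PV / [P·(1+y)²] = 327,948.1174 / (10,883.9651 × 1.199025) = 25.12984.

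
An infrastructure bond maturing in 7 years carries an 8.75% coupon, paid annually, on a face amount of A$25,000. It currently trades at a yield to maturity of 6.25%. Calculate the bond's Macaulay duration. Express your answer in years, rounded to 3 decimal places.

Periodic yield y = 0.0625. Discount each cash flow and weight by its year:
  t   CF        PV=CF/(1+0.0625)^t    t·PV
  1     2,187.50     2,058.8235     2,058.8235
  2     2,187.50     1,937.7163     3,875.4325
  3     2,187.50     1,823.7330     5,471.1989
  4     2,187.50     1,716.4545     6,865.8182
  5     2,187.50     1,615.4866     8,077.4331
  6     2,187.50     1,520.4580     9,122.7480
  7    27,187.50    17,785.5256   124,498.6790
  Σ                 28,458.1975   159,970.1332
Price P = Σ PV = 28,458.1975.
Macaulay duration = Σ(t·PV) / P = 159,970.1332 / 28,458.1975 = 5.62123 years.

5.621 years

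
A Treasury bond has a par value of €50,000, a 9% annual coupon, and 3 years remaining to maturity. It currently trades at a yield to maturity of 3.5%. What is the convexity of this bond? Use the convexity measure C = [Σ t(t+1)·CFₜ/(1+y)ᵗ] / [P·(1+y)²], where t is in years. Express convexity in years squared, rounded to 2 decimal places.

10.09

With y = 0.035:
  t   CF        PV=CF/(1+0.035)^t    t·PV        t(t+1)·PV
  1     4,500.00     4,347.8261     4,347.8261       8,695.6522
  2     4,500.00     4,200.7982     8,401.5963      25,204.7889
  3    54,500.00    49,155.8775   147,467.6324     589,870.5295
  Σ                 57,704.5017   160,217.0548     623,770.9706
P = 57,704.5017.
Convexity = Σ t(t+1)·PV / [P·(1+y)²] = 623,770.9706 / (57,704.5017 × 1.071225) = 10.09101.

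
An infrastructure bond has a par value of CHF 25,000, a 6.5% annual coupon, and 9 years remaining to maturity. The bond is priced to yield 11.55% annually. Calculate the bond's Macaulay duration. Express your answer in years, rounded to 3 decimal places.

Periodic yield y = 0.1155. Discount each cash flow and weight by its year:
  t   CF        PV=CF/(1+0.1155)^t    t·PV
  1     1,625.00     1,456.7459     1,456.7459
  2     1,625.00     1,305.9129     2,611.8258
  3     1,625.00     1,170.6974     3,512.0921
  4     1,625.00     1,049.4822     4,197.9287
  5     1,625.00       940.8177     4,704.0886
  6     1,625.00       843.4045     5,060.4270
  7     1,625.00       756.0776     5,292.5429
  8     1,625.00       677.7925     5,422.3401
  9    26,625.00     9,955.5084    89,599.5760
  Σ                 18,156.4390   121,857.5671
Price P = Σ PV = 18,156.4390.
Macaulay duration = Σ(t·PV) / P = 121,857.5671 / 18,156.4390 = 6.71153 years.

6.712 years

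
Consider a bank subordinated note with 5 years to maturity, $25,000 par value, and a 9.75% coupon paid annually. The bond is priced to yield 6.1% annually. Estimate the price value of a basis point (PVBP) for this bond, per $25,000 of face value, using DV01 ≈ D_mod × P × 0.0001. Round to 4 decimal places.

$11.5435

Periodic yield y = 0.061.
  t   CF        PV=CF/(1+0.061)^t    t·PV
  1     2,437.50     2,297.3610     2,297.3610
  2     2,437.50     2,165.2790     4,330.5579
  3     2,437.50     2,040.7907     6,122.3722
  4     2,437.50     1,923.4597     7,693.8388
  5    27,437.50    20,406.4575   102,032.2873
  Σ                 28,833.3478   122,476.4171
P = 28,833.3478; D_Mac = 4.24773 yrs; D_mod = 4.00352 yrs.
DV01 ≈ 4.00352 × 28,833.3478 × 0.0001 = 11.543489.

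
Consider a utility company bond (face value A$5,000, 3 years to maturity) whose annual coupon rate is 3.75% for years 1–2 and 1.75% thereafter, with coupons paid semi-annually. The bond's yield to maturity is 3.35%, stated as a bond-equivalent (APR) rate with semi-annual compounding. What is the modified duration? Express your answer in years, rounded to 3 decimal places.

2.821 years

Periodic yield y = 0.01675. First find Macaulay duration:
  t   CF        PV=CF/(1+0.01675)^t    t·PV
  1        93.75        92.2056        92.2056
  2        93.75        90.6866       181.3731
  3        93.75        89.1926       267.5777
  4        93.75        87.7232       350.8929
  5        43.75        40.2631       201.3155
  6     5,043.75     4,565.2910    27,391.7460
  Σ                  4,965.3620    28,485.1108
P = 4,965.3620; Macaulay duration = 28,485.1108 / 4,965.3620 = 5.73676 half-year periods = 2.86838 years.
Modified duration = D_Mac / (1 + y) = 2.86838 / 1.01675 = 2.82113 years.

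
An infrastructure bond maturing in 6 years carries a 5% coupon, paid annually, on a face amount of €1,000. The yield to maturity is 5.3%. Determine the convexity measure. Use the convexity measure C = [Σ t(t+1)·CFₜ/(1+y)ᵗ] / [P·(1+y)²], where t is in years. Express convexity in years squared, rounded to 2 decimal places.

32.23

With y = 0.053:
  t   CF        PV=CF/(1+0.053)^t    t·PV        t(t+1)·PV
  1        50.00        47.4834        47.4834          94.9668
  2        50.00        45.0934        90.1869         270.5606
  3        50.00        42.8238       128.4713         513.8852
  4        50.00        40.6683       162.6734         813.3669
  5        50.00        38.6214       193.1071       1,158.6424
  6     1,050.00       770.2276     4,621.3655      32,349.5588
  Σ                    984.9179     5,243.2875      35,200.9807
P = 984.9179.
Convexity = Σ t(t+1)·PV / [P·(1+y)²] = 35,200.9807 / (984.9179 × 1.108809) = 32.23280.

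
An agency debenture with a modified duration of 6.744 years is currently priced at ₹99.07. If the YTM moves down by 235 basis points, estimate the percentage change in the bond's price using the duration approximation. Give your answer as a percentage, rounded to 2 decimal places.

Duration approximation: ΔP/P ≈ -D_mod · Δy = -6.744 × (-0.0235) = +0.158484.
As a percentage: +15.8484%.

+15.85%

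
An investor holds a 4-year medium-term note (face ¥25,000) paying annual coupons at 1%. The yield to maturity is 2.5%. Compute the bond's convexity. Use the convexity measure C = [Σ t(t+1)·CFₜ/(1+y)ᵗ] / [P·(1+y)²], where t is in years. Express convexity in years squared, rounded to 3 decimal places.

With y = 0.025:
  t   CF        PV=CF/(1+0.025)^t    t·PV        t(t+1)·PV
  1       250.00       243.9024       243.9024         487.8049
  2       250.00       237.9536       475.9072       1,427.7216
  3       250.00       232.1499       696.4496       2,785.7982
  4    25,250.00    22,875.2538    91,501.0151     457,505.0756
  Σ                 23,589.2597    92,917.2743     462,206.4003
P = 23,589.2597.
Convexity = Σ t(t+1)·PV / [P·(1+y)²] = 462,206.4003 / (23,589.2597 × 1.050625) = 18.64979.

18.650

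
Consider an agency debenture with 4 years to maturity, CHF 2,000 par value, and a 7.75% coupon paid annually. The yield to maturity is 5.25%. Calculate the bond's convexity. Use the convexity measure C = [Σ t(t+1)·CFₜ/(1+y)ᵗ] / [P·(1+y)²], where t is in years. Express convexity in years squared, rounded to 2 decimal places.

15.70

With y = 0.0525:
  t   CF        PV=CF/(1+0.0525)^t    t·PV        t(t+1)·PV
  1       155.00       147.2684       147.2684         294.5368
  2       155.00       139.9225       279.8450         839.5349
  3       155.00       132.9430       398.8289       1,595.3157
  4     2,155.00     1,756.1389     7,024.5555      35,122.7775
  Σ                  2,176.2727     7,850.4978      37,852.1648
P = 2,176.2727.
Convexity = Σ t(t+1)·PV / [P·(1+y)²] = 37,852.1648 / (2,176.2727 × 1.107756) = 15.70121.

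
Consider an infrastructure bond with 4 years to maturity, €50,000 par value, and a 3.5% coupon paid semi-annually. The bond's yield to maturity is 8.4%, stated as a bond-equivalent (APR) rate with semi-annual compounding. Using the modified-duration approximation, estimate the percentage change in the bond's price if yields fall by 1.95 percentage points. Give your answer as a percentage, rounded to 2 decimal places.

Periodic yield y = 0.042. Modified duration first:
  t   CF        PV=CF/(1+0.042)^t    t·PV
  1       875.00       839.7313       839.7313
  2       875.00       805.8842     1,611.7683
  3       875.00       773.4013     2,320.2039
  4       875.00       742.2277     2,968.9109
  5       875.00       712.3107     3,561.5534
  6       875.00       683.5995     4,101.5970
  7       875.00       656.0456     4,592.3191
  8    50,875.00    36,606.8762   292,855.0096
  Σ                 41,820.0764   312,851.0936
P = 41,820.0764; D_Mac = 7.48088 half-year periods = 3.74044 yrs; D_mod = 3.74044/(1+0.042) = 3.58968 yrs.
ΔP/P ≈ -D_mod · Δy = -3.58968 × (-0.0195) = +0.069999 = +6.9999%.

+7.00%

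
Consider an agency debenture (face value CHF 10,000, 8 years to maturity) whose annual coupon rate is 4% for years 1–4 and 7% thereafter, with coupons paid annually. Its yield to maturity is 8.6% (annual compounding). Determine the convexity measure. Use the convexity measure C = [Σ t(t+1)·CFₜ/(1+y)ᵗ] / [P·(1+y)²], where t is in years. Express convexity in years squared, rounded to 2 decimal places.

With y = 0.086:
  t   CF        PV=CF/(1+0.086)^t    t·PV        t(t+1)·PV
  1       400.00       368.3241       368.3241         736.6483
  2       400.00       339.1567       678.3133       2,034.9399
  3       400.00       312.2989       936.8968       3,747.5873
  4       400.00       287.5681     1,150.2724       5,751.3618
  5       700.00       463.3924     2,316.9620      13,901.7722
  6       700.00       426.6965     2,560.1790      17,921.2533
  7       700.00       392.9065     2,750.3458      22,002.7665
  8    10,700.00     5,530.2552    44,242.0419     398,178.3770
  Σ                  8,120.5985    55,003.3354     464,274.7064
P = 8,120.5985.
Convexity = Σ t(t+1)·PV / [P·(1+y)²] = 464,274.7064 / (8,120.5985 × 1.179396) = 48.47606.

48.48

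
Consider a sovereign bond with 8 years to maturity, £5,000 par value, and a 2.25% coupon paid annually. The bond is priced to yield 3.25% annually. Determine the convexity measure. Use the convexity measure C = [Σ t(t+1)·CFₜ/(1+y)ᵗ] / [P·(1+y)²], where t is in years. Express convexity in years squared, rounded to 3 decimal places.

60.659

With y = 0.0325:
  t   CF        PV=CF/(1+0.0325)^t    t·PV        t(t+1)·PV
  1       112.50       108.9588       108.9588         217.9177
  2       112.50       105.5291       211.0583         633.1748
  3       112.50       102.2074       306.6222       1,226.4888
  4       112.50        98.9902       395.9609       1,979.8044
  5       112.50        95.8743       479.3715       2,876.2291
  6       112.50        92.8565       557.1388       3,899.9717
  7       112.50        89.9336       629.5354       5,036.2830
  8     5,112.50     3,958.3377    31,666.7013     285,000.3116
  Σ                  4,652.6877    34,355.3472     300,870.1810
P = 4,652.6877.
Convexity = Σ t(t+1)·PV / [P·(1+y)²] = 300,870.1810 / (4,652.6877 × 1.066056) = 60.65898.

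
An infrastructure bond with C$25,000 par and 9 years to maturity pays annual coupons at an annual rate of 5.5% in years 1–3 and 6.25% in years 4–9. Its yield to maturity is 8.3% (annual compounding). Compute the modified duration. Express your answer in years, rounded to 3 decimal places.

Periodic yield y = 0.083. First find Macaulay duration:
  t   CF        PV=CF/(1+0.083)^t    t·PV
  1     1,375.00     1,269.6214     1,269.6214
  2     1,375.00     1,172.3189     2,344.6379
  3     1,375.00     1,082.4736     3,247.4209
  4     1,562.50     1,135.8113     4,543.2454
  5     1,562.50     1,048.7639     5,243.8197
  6     1,562.50       968.3877     5,810.3265
  7     1,562.50       894.1715     6,259.2006
  8     1,562.50       825.6431     6,605.1451
  9    26,562.50    12,960.2338   116,642.1046
  Σ                 21,357.4255   151,965.5220
P = 21,357.4255; Macaulay duration = 151,965.5220 / 21,357.4255 = 7.11535 years.
Modified duration = D_Mac / (1 + y) = 7.11535 / 1.083 = 6.57004 years.

6.570 years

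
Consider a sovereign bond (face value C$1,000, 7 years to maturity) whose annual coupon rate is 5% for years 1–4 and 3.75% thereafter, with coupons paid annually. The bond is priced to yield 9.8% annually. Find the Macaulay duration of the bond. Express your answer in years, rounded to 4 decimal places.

5.9193 years

Periodic yield y = 0.098. Discount each cash flow and weight by its year:
  t   CF        PV=CF/(1+0.098)^t    t·PV
  1        50.00        45.5373        45.5373
  2        50.00        41.4730        82.9460
  3        50.00        37.7714       113.3142
  4        50.00        34.4002       137.6007
  5        37.50        23.4974       117.4869
  6        37.50        21.4002       128.4010
  7     1,037.50       539.2271     3,774.5898
  Σ                    743.3066     4,399.8760
Price P = Σ PV = 743.3066.
Macaulay duration = Σ(t·PV) / P = 4,399.8760 / 743.3066 = 5.91933 years.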